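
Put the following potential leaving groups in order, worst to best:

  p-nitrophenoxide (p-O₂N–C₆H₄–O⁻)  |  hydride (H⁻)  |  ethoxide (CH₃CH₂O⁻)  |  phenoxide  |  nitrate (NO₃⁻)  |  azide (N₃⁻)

hydride (H⁻) < ethoxide (CH₃CH₂O⁻) < phenoxide < p-nitrophenoxide (p-O₂N–C₆H₄–O⁻) < azide (N₃⁻) < nitrate (NO₃⁻)

Rank by basicity of the departing species: weakest base leaves most easily.
nitrate (NO₃⁻): pKₐ(HNO₃) ≈ -1.3
azide (N₃⁻): pKₐ(HN₃) ≈ 4.7
p-nitrophenoxide (p-O₂N–C₆H₄–O⁻): pKₐ(p-nitrophenol) ≈ 7.2
phenoxide: pKₐ(C₆H₅OH (phenol)) ≈ 10
ethoxide (CH₃CH₂O⁻): pKₐ(CH₃CH₂OH) ≈ 16
hydride (H⁻): pKₐ(H₂) ≈ 36
Listed from poorest to best leaving group as asked.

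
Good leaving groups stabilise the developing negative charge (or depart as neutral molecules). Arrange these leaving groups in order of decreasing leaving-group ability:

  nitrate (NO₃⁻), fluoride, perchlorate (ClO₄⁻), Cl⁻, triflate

triflate > perchlorate (ClO₄⁻) > Cl⁻ > nitrate (NO₃⁻) > fluoride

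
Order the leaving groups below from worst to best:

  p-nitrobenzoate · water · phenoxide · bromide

The more stable X⁻ (or X) is on its own — i.e. the weaker a base it is — the better a leaving group it makes.
bromide: pKₐ(HBr) ≈ -9 — weak base; good leaving group
water: pKₐ(H₃O⁺) ≈ -1.7 — neutral; leaves from a protonated alcohol (R–OH₂⁺)
p-nitrobenzoate: pKₐ(p-nitrobenzoic acid) ≈ 3.4
phenoxide: pKₐ(C₆H₅OH (phenol)) ≈ 10
Reversing gives the worst-to-best order requested.

phenoxide < p-nitrobenzoate < water < bromide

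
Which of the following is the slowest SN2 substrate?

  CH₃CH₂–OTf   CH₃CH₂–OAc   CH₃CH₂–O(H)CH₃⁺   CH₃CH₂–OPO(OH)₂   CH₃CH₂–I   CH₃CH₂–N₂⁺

CH₃CH₂–OAc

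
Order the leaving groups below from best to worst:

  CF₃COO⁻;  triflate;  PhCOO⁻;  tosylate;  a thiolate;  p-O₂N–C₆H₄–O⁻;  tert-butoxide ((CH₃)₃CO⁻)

Leaving-group ability tracks the stability of the departed species; conjugate-acid pKₐ is the usual yardstick (lower pKₐ → better LG).
triflate: pKₐ(CF₃SO₃H (triflic acid)) ≈ -14
tosylate: pKₐ(p-CH₃C₆H₄SO₃H (TsOH)) ≈ -2.8
CF₃COO⁻: pKₐ(CF₃COOH) ≈ 0.2
PhCOO⁻: pKₐ(C₆H₅COOH) ≈ 4.2
p-O₂N–C₆H₄–O⁻: pKₐ(p-nitrophenol) ≈ 7.2
a thiolate: pKₐ(RSH (a thiol)) ≈ 10.5
tert-butoxide ((CH₃)₃CO⁻): pKₐ(t-BuOH) ≈ 18

triflate > tosylate > CF₃COO⁻ > PhCOO⁻ > p-O₂N–C₆H₄–O⁻ > a thiolate > tert-butoxide ((CH₃)₃CO⁻)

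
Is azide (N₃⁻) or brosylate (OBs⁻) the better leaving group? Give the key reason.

brosylate (OBs⁻)

brosylate (OBs⁻) is the better leaving group.
pKₐ(p-BrC₆H₄SO₃H) ≈ -2.8 versus pKₐ(HN₃) ≈ 4.7: brosylate (OBs⁻) is the much weaker base.
Arenesulfonate with a p-bromo substituent.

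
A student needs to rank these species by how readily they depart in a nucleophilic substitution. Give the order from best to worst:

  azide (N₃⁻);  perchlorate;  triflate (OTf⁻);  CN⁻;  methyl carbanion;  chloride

triflate (OTf⁻) > perchlorate > chloride > azide (N₃⁻) > CN⁻ > methyl carbanion

Leaving-group ability tracks the stability of the departed species; conjugate-acid pKₐ is the usual yardstick (lower pKₐ → better LG).
triflate (OTf⁻): pKₐ(CF₃SO₃H (triflic acid)) ≈ -14 — charge spread over three oxygens and a CF₃ group; the premier leaving group in synthesis
perchlorate: pKₐ(HClO₄) ≈ -10 — extremely weak base; rarely used for safety reasons
chloride: pKₐ(HCl) ≈ -7 — moderately weak base
azide (N₃⁻): pKₐ(HN₃) ≈ 4.7 — linear, resonance-stabilised
CN⁻: pKₐ(HCN) ≈ 9.2
methyl carbanion: pKₐ(CH₄) ≈ 48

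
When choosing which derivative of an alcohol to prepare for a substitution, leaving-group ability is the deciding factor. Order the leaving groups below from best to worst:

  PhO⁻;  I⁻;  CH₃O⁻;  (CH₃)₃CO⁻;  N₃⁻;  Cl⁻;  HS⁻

The more stable X⁻ (or X) is on its own — i.e. the weaker a base it is — the better a leaving group it makes.
I⁻: pKₐ(HI) ≈ -10 — large, highly polarisable; very weak base
Cl⁻: pKₐ(HCl) ≈ -7
N₃⁻: pKₐ(HN₃) ≈ 4.7
HS⁻: pKₐ(H₂S) ≈ 7 — larger and more polarisable than the oxygen analogue
PhO⁻: pKₐ(C₆H₅OH (phenol)) ≈ 10
CH₃O⁻: pKₐ(CH₃OH) ≈ 15.5
(CH₃)₃CO⁻: pKₐ(t-BuOH) ≈ 18 — bulky, strongly basic alkoxide

I⁻ > Cl⁻ > N₃⁻ > HS⁻ > PhO⁻ > CH₃O⁻ > (CH₃)₃CO⁻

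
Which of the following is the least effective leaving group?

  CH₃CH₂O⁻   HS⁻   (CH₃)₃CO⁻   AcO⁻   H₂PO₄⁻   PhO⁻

H₂PO₄⁻: pKₐ(H₃PO₄) ≈ 2.1
AcO⁻: pKₐ(CH₃COOH) ≈ 4.8
HS⁻: pKₐ(H₂S) ≈ 7
PhO⁻: pKₐ(C₆H₅OH (phenol)) ≈ 10
CH₃CH₂O⁻: pKₐ(CH₃CH₂OH) ≈ 16
(CH₃)₃CO⁻: pKₐ(t-BuOH) ≈ 18

(CH₃)₃CO⁻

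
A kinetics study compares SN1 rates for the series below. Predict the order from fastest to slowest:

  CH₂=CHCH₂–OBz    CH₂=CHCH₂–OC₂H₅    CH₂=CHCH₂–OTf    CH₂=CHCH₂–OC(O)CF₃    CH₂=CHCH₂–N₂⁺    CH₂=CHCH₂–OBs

CH₂=CHCH₂–N₂⁺ > CH₂=CHCH₂–OTf > CH₂=CHCH₂–OBs > CH₂=CHCH₂–OC(O)CF₃ > CH₂=CHCH₂–OBz > CH₂=CHCH₂–OC₂H₅

Same R in every case — rank the leaving groups.
Rank by basicity of the departing species: weakest base leaves most easily.
CH₂=CHCH₂–N₂⁺ loses N₂: no meaningful conjugate acid; N₂ departs as an exceptionally stable neutral molecule
CH₂=CHCH₂–OTf loses OTf⁻: pKₐ(CF₃SO₃H (triflic acid)) ≈ -14
CH₂=CHCH₂–OBs loses OBs⁻: pKₐ(p-BrC₆H₄SO₃H) ≈ -2.8
CH₂=CHCH₂–OC(O)CF₃ loses CF₃COO⁻: pKₐ(CF₃COOH) ≈ 0.2
CH₂=CHCH₂–OBz loses PhCOO⁻: pKₐ(C₆H₅COOH) ≈ 4.2
CH₂=CHCH₂–OC₂H₅ loses CH₃CH₂O⁻: pKₐ(CH₃CH₂OH) ≈ 16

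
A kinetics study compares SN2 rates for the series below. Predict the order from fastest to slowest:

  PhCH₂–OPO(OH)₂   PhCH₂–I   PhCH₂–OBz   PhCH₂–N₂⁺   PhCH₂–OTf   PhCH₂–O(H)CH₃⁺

PhCH₂–N₂⁺ > PhCH₂–OTf > PhCH₂–I > PhCH₂–O(H)CH₃⁺ > PhCH₂–OPO(OH)₂ > PhCH₂–OBz

The skeletons are identical, so relative rate is governed entirely by leaving-group ability.
A good leaving group is a weak base: the lower the pKₐ of its conjugate acid, the more readily it departs.
PhCH₂–N₂⁺ loses N₂: no meaningful conjugate acid; N₂ departs as an exceptionally stable neutral molecule
PhCH₂–OTf loses OTf⁻: pKₐ(CF₃SO₃H (triflic acid)) ≈ -14
PhCH₂–I loses I⁻: pKₐ(HI) ≈ -10
PhCH₂–O(H)CH₃⁺ loses R'OH: pKₐ(R'OH₂⁺) ≈ -2.4
PhCH₂–OPO(OH)₂ loses H₂PO₄⁻: pKₐ(H₃PO₄) ≈ 2.1
PhCH₂–OBz loses PhCOO⁻: pKₐ(C₆H₅COOH) ≈ 4.2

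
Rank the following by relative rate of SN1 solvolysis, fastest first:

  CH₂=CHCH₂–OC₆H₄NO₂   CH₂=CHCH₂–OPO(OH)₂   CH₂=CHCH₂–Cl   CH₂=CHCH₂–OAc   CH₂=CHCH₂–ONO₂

CH₂=CHCH₂–Cl > CH₂=CHCH₂–ONO₂ > CH₂=CHCH₂–OPO(OH)₂ > CH₂=CHCH₂–OAc > CH₂=CHCH₂–OC₆H₄NO₂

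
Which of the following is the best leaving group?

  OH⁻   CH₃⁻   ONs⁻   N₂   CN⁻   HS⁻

N₂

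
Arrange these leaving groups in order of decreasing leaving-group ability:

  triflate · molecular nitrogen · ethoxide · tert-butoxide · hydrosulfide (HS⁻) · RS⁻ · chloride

The more stable X⁻ (or X) is on its own — i.e. the weaker a base it is — the better a leaving group it makes.
molecular nitrogen: no meaningful conjugate acid; N₂ departs as an exceptionally stable neutral molecule
triflate: pKₐ(CF₃SO₃H (triflic acid)) ≈ -14
chloride: pKₐ(HCl) ≈ -7
hydrosulfide (HS⁻): pKₐ(H₂S) ≈ 7
RS⁻: pKₐ(RSH (a thiol)) ≈ 10.5
ethoxide: pKₐ(CH₃CH₂OH) ≈ 16
tert-butoxide: pKₐ(t-BuOH) ≈ 18

molecular nitrogen > triflate > chloride > hydrosulfide (HS⁻) > RS⁻ > ethoxide > tert-butoxide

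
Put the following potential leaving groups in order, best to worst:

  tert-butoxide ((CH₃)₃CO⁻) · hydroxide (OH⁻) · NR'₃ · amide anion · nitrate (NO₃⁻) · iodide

iodide > nitrate (NO₃⁻) > NR'₃ > hydroxide (OH⁻) > tert-butoxide ((CH₃)₃CO⁻) > amide anion

A good leaving group is a weak base: the lower the pKₐ of its conjugate acid, the more readily it departs.
iodide: pKₐ(HI) ≈ -10
nitrate (NO₃⁻): pKₐ(HNO₃) ≈ -1.3
NR'₃: pKₐ(R'₃NH⁺) ≈ 10.7
hydroxide (OH⁻): pKₐ(H₂O) ≈ 15.7
tert-butoxide ((CH₃)₃CO⁻): pKₐ(t-BuOH) ≈ 18
amide anion: pKₐ(NH₃) ≈ 38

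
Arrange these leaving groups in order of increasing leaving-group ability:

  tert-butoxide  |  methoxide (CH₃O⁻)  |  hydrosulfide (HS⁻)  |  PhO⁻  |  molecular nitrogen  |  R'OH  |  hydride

Leaving-group ability tracks the stability of the departed species; conjugate-acid pKₐ is the usual yardstick (lower pKₐ → better LG).
molecular nitrogen: no meaningful conjugate acid; N₂ departs as an exceptionally stable neutral molecule
R'OH: pKₐ(R'OH₂⁺) ≈ -2.4
hydrosulfide (HS⁻): pKₐ(H₂S) ≈ 7
PhO⁻: pKₐ(C₆H₅OH (phenol)) ≈ 10 — resonance into the ring helps, but still a poor LG
methoxide (CH₃O⁻): pKₐ(CH₃OH) ≈ 15.5
tert-butoxide: pKₐ(t-BuOH) ≈ 18
hydride: pKₐ(H₂) ≈ 36 — extremely strong base; leaves only in special hydride-transfer contexts
Listed from poorest to best leaving group as asked.

hydride < tert-butoxide < methoxide (CH₃O⁻) < PhO⁻ < hydrosulfide (HS⁻) < R'OH < molecular nitrogen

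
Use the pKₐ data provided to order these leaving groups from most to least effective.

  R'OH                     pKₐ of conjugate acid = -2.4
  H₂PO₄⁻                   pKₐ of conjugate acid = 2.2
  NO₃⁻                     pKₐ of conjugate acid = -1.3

R'OH > NO₃⁻ > H₂PO₄⁻

Lower conjugate-acid pKₐ ⇒ weaker base ⇒ better leaving group.
Sorting by the given values: R'OH (-2.4), NO₃⁻ (-1.3), H₂PO₄⁻ (2.2).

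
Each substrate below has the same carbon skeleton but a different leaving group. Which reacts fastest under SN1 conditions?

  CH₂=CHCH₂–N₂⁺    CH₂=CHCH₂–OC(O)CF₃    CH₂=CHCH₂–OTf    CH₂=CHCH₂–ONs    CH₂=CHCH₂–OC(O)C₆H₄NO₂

Same R in every case — rank the leaving groups.
The more stable X⁻ (or X) is on its own — i.e. the weaker a base it is — the better a leaving group it makes.
CH₂=CHCH₂–N₂⁺ loses N₂: no meaningful conjugate acid; N₂ departs as an exceptionally stable neutral molecule
CH₂=CHCH₂–OTf loses OTf⁻: pKₐ(CF₃SO₃H (triflic acid)) ≈ -14
CH₂=CHCH₂–ONs loses ONs⁻: pKₐ(p-O₂NC₆H₄SO₃H) ≈ -3.5
CH₂=CHCH₂–OC(O)CF₃ loses CF₃COO⁻: pKₐ(CF₃COOH) ≈ 0.2
CH₂=CHCH₂–OC(O)C₆H₄NO₂ loses p-O₂N–C₆H₄–COO⁻: pKₐ(p-nitrobenzoic acid) ≈ 3.4

CH₂=CHCH₂–N₂⁺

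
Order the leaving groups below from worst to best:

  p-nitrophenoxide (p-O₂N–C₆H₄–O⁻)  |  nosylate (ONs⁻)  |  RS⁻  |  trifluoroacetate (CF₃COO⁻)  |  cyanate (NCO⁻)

RS⁻ < p-nitrophenoxide (p-O₂N–C₆H₄–O⁻) < cyanate (NCO⁻) < trifluoroacetate (CF₃COO⁻) < nosylate (ONs⁻)

A good leaving group is a weak base: the lower the pKₐ of its conjugate acid, the more readily it departs.
nosylate (ONs⁻): pKₐ(p-O₂NC₆H₄SO₃H) ≈ -3.5 — p-nitro group further stabilises the sulfonate
trifluoroacetate (CF₃COO⁻): pKₐ(CF₃COOH) ≈ 0.2
cyanate (NCO⁻): pKₐ(HOCN) ≈ 3.5 — resonance between N and O
p-nitrophenoxide (p-O₂N–C₆H₄–O⁻): pKₐ(p-nitrophenol) ≈ 7.2
RS⁻: pKₐ(RSH (a thiol)) ≈ 10.5 — moderately basic; rarely leaves without activation
Listed from poorest to best leaving group as asked.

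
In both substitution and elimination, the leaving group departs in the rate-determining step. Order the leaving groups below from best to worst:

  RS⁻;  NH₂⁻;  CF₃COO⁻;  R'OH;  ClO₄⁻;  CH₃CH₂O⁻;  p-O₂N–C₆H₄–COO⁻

A good leaving group is a weak base: the lower the pKₐ of its conjugate acid, the more readily it departs.
ClO₄⁻: pKₐ(HClO₄) ≈ -10
R'OH: pKₐ(R'OH₂⁺) ≈ -2.4 — neutral; leaves from a protonated ether (an oxonium ion, R–O(H)R'⁺)
CF₃COO⁻: pKₐ(CF₃COOH) ≈ 0.2 — strongly electron-withdrawing CF₃ stabilises the carboxylate
p-O₂N–C₆H₄–COO⁻: pKₐ(p-nitrobenzoic acid) ≈ 3.4 — electron-withdrawing nitro group stabilises the carboxylate
RS⁻: pKₐ(RSH (a thiol)) ≈ 10.5
CH₃CH₂O⁻: pKₐ(CH₃CH₂OH) ≈ 16
NH₂⁻: pKₐ(NH₃) ≈ 38

ClO₄⁻ > R'OH > CF₃COO⁻ > p-O₂N–C₆H₄–COO⁻ > RS⁻ > CH₃CH₂O⁻ > NH₂⁻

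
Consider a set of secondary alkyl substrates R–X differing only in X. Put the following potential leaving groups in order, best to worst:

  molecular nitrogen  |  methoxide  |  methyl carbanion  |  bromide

molecular nitrogen > bromide > methoxide > methyl carbanion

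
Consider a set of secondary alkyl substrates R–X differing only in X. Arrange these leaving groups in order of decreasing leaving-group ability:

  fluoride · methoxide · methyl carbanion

fluoride > methoxide > methyl carbanion

Leaving-group ability tracks the stability of the departed species; conjugate-acid pKₐ is the usual yardstick (lower pKₐ → better LG).
fluoride: pKₐ(HF) ≈ 3.2 — small and strongly basic; the poor halide leaving group
methoxide: pKₐ(CH₃OH) ≈ 15.5 — strong base; alkoxides do not leave unassisted
methyl carbanion: pKₐ(CH₄) ≈ 48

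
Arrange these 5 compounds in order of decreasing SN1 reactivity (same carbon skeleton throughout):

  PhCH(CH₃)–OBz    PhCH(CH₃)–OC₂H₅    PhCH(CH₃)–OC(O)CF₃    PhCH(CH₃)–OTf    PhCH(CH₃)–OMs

PhCH(CH₃)–OTf > PhCH(CH₃)–OMs > PhCH(CH₃)–OC(O)CF₃ > PhCH(CH₃)–OBz > PhCH(CH₃)–OC₂H₅

Same R in every case — rank the leaving groups.
Rank by basicity of the departing species: weakest base leaves most easily.
PhCH(CH₃)–OTf loses OTf⁻: pKₐ(CF₃SO₃H (triflic acid)) ≈ -14
PhCH(CH₃)–OMs loses OMs⁻: pKₐ(CH₃SO₃H (MsOH)) ≈ -1.9
PhCH(CH₃)–OC(O)CF₃ loses CF₃COO⁻: pKₐ(CF₃COOH) ≈ 0.2
PhCH(CH₃)–OBz loses PhCOO⁻: pKₐ(C₆H₅COOH) ≈ 4.2
PhCH(CH₃)–OC₂H₅ loses CH₃CH₂O⁻: pKₐ(CH₃CH₂OH) ≈ 16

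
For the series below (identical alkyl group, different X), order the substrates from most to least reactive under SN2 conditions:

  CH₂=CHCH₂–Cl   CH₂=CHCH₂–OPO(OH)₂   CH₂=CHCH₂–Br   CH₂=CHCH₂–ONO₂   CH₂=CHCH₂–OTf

CH₂=CHCH₂–OTf > CH₂=CHCH₂–Br > CH₂=CHCH₂–Cl > CH₂=CHCH₂–ONO₂ > CH₂=CHCH₂–OPO(OH)₂

The skeletons are identical, so relative rate is governed entirely by leaving-group ability.
The more stable X⁻ (or X) is on its own — i.e. the weaker a base it is — the better a leaving group it makes.
CH₂=CHCH₂–OTf loses OTf⁻: pKₐ(CF₃SO₃H (triflic acid)) ≈ -14
CH₂=CHCH₂–Br loses Br⁻: pKₐ(HBr) ≈ -9
CH₂=CHCH₂–Cl loses Cl⁻: pKₐ(HCl) ≈ -7
CH₂=CHCH₂–ONO₂ loses NO₃⁻: pKₐ(HNO₃) ≈ -1.3
CH₂=CHCH₂–OPO(OH)₂ loses H₂PO₄⁻: pKₐ(H₃PO₄) ≈ 2.1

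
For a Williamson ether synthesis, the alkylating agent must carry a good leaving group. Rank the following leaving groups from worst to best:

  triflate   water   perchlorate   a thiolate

Leaving-group ability tracks the stability of the departed species; conjugate-acid pKₐ is the usual yardstick (lower pKₐ → better LG).
triflate: pKₐ(CF₃SO₃H (triflic acid)) ≈ -14
perchlorate: pKₐ(HClO₄) ≈ -10
water: pKₐ(H₃O⁺) ≈ -1.7
a thiolate: pKₐ(RSH (a thiol)) ≈ 10.5
The question asks for worst first, so the sequence is read in increasing leaving-group ability.

a thiolate < water < perchlorate < triflate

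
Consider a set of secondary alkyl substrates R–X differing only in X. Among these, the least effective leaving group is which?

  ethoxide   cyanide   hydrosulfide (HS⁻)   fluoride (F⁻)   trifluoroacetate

trifluoroacetate: pKₐ(CF₃COOH) ≈ 0.2
fluoride (F⁻): pKₐ(HF) ≈ 3.2
hydrosulfide (HS⁻): pKₐ(H₂S) ≈ 7
cyanide: pKₐ(HCN) ≈ 9.2
ethoxide: pKₐ(CH₃CH₂OH) ≈ 16

ethoxide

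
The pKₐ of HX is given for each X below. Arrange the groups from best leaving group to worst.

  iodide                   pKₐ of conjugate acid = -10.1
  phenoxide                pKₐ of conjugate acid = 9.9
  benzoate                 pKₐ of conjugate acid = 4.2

Lower conjugate-acid pKₐ ⇒ weaker base ⇒ better leaving group.
Sorting by the given values: iodide (-10.1), benzoate (4.2), phenoxide (9.9).

iodide > benzoate > phenoxide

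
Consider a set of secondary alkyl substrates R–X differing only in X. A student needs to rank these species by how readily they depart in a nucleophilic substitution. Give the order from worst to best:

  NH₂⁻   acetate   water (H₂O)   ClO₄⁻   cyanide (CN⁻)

NH₂⁻ < cyanide (CN⁻) < acetate < water (H₂O) < ClO₄⁻

Rank by basicity of the departing species: weakest base leaves most easily.
ClO₄⁻: pKₐ(HClO₄) ≈ -10
water (H₂O): pKₐ(H₃O⁺) ≈ -1.7 — neutral; leaves from a protonated alcohol (R–OH₂⁺)
acetate: pKₐ(CH₃COOH) ≈ 4.8
cyanide (CN⁻): pKₐ(HCN) ≈ 9.2 — sp carbon stabilises the charge somewhat, but still a poor LG
NH₂⁻: pKₐ(NH₃) ≈ 38 — extremely strong base; never a leaving group
The question asks for worst first, so the sequence is read in increasing leaving-group ability.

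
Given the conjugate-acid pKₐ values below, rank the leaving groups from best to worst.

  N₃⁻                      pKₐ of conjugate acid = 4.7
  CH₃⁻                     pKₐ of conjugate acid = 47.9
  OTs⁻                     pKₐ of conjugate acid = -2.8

OTs⁻ > N₃⁻ > CH₃⁻

Lower conjugate-acid pKₐ ⇒ weaker base ⇒ better leaving group.
Sorting by the given values: OTs⁻ (-2.8), N₃⁻ (4.7), CH₃⁻ (47.9).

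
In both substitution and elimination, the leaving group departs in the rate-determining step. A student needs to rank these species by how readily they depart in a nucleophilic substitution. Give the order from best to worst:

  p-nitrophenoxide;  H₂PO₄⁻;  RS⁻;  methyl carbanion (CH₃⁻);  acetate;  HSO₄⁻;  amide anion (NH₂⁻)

HSO₄⁻ > H₂PO₄⁻ > acetate > p-nitrophenoxide > RS⁻ > amide anion (NH₂⁻) > methyl carbanion (CH₃⁻)

The more stable X⁻ (or X) is on its own — i.e. the weaker a base it is — the better a leaving group it makes.
HSO₄⁻: pKₐ(H₂SO₄) ≈ -3
H₂PO₄⁻: pKₐ(H₃PO₄) ≈ 2.1
acetate: pKₐ(CH₃COOH) ≈ 4.8
p-nitrophenoxide: pKₐ(p-nitrophenol) ≈ 7.2
RS⁻: pKₐ(RSH (a thiol)) ≈ 10.5
amide anion (NH₂⁻): pKₐ(NH₃) ≈ 38
methyl carbanion (CH₃⁻): pKₐ(CH₄) ≈ 48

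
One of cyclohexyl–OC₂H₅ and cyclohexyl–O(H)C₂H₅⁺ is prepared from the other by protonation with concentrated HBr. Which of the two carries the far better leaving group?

cyclohexyl–O(H)C₂H₅⁺

From cyclohexyl–OC₂H₅ the departing group would be CH₃CH₂O⁻ (pKₐ(CH₃CH₂OH) ≈ 16). Strong base; alkoxides do not leave unassisted.
From cyclohexyl–O(H)C₂H₅⁺ the leaving group is R'OH (pKₐ(R'OH₂⁺) ≈ -2.4). Neutral; leaves from a protonated ether (an oxonium ion, R–O(H)R'⁺).
Protonation with concentrated HBr works by allowing neutral ethanol, rather than ethoxide, to depart, making cyclohexyl–O(H)C₂H₅⁺ enormously more reactive.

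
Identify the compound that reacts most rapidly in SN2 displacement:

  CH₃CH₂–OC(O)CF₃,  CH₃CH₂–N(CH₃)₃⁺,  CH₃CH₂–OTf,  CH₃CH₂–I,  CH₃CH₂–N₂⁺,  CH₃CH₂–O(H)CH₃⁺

Identical carbon frameworks mean the comparison reduces to leaving-group quality.
The more stable X⁻ (or X) is on its own — i.e. the weaker a base it is — the better a leaving group it makes.
CH₃CH₂–N₂⁺ loses N₂: no meaningful conjugate acid; N₂ departs as an exceptionally stable neutral molecule
CH₃CH₂–OTf loses OTf⁻: pKₐ(CF₃SO₃H (triflic acid)) ≈ -14
CH₃CH₂–I loses I⁻: pKₐ(HI) ≈ -10
CH₃CH₂–O(H)CH₃⁺ loses R'OH: pKₐ(R'OH₂⁺) ≈ -2.4
CH₃CH₂–OC(O)CF₃ loses CF₃COO⁻: pKₐ(CF₃COOH) ≈ 0.2
CH₃CH₂–N(CH₃)₃⁺ loses NR'₃: pKₐ(R'₃NH⁺) ≈ 10.7

CH₃CH₂–N₂⁺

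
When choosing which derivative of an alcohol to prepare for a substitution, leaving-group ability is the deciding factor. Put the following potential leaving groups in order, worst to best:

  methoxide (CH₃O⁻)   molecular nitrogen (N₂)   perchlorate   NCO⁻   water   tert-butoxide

tert-butoxide < methoxide (CH₃O⁻) < NCO⁻ < water < perchlorate < molecular nitrogen (N₂)

molecular nitrogen (N₂): no meaningful conjugate acid; N₂ departs as an exceptionally stable neutral molecule
perchlorate: pKₐ(HClO₄) ≈ -10 — extremely weak base; rarely used for safety reasons
water: pKₐ(H₃O⁺) ≈ -1.7
NCO⁻: pKₐ(HOCN) ≈ 3.5
methoxide (CH₃O⁻): pKₐ(CH₃OH) ≈ 15.5 — strong base; alkoxides do not leave unassisted
tert-butoxide: pKₐ(t-BuOH) ≈ 18 — bulky, strongly basic alkoxide
Listed from poorest to best leaving group as asked.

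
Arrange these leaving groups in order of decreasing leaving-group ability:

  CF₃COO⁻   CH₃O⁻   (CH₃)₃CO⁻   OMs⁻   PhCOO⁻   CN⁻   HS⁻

OMs⁻ > CF₃COO⁻ > PhCOO⁻ > HS⁻ > CN⁻ > CH₃O⁻ > (CH₃)₃CO⁻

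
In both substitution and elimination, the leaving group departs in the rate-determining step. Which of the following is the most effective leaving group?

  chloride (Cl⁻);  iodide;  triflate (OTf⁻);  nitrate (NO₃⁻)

triflate (OTf⁻)

Rank by basicity of the departing species: weakest base leaves most easily.
triflate (OTf⁻): pKₐ(CF₃SO₃H (triflic acid)) ≈ -14
iodide: pKₐ(HI) ≈ -10
chloride (Cl⁻): pKₐ(HCl) ≈ -7
nitrate (NO₃⁻): pKₐ(HNO₃) ≈ -1.3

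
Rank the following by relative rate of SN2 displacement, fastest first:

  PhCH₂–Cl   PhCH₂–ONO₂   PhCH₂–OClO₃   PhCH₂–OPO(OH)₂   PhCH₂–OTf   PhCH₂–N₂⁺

The skeletons are identical, so relative rate is governed entirely by leaving-group ability.
Leaving-group ability tracks the stability of the departed species; conjugate-acid pKₐ is the usual yardstick (lower pKₐ → better LG).
PhCH₂–N₂⁺ loses N₂: no meaningful conjugate acid; N₂ departs as an exceptionally stable neutral molecule
PhCH₂–OTf loses OTf⁻: pKₐ(CF₃SO₃H (triflic acid)) ≈ -14
PhCH₂–OClO₃ loses ClO₄⁻: pKₐ(HClO₄) ≈ -10
PhCH₂–Cl loses Cl⁻: pKₐ(HCl) ≈ -7
PhCH₂–ONO₂ loses NO₃⁻: pKₐ(HNO₃) ≈ -1.3
PhCH₂–OPO(OH)₂ loses H₂PO₄⁻: pKₐ(H₃PO₄) ≈ 2.1

PhCH₂–N₂⁺ > PhCH₂–OTf > PhCH₂–OClO₃ > PhCH₂–Cl > PhCH₂–ONO₂ > PhCH₂–OPO(OH)₂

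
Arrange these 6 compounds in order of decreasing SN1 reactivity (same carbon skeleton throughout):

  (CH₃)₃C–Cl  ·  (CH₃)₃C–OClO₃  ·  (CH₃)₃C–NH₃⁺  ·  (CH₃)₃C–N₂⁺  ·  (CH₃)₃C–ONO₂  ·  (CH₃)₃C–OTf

(CH₃)₃C–N₂⁺ > (CH₃)₃C–OTf > (CH₃)₃C–OClO₃ > (CH₃)₃C–Cl > (CH₃)₃C–ONO₂ > (CH₃)₃C–NH₃⁺

The skeletons are identical, so relative rate is governed entirely by leaving-group ability.
The more stable X⁻ (or X) is on its own — i.e. the weaker a base it is — the better a leaving group it makes.
(CH₃)₃C–N₂⁺ loses N₂: no meaningful conjugate acid; N₂ departs as an exceptionally stable neutral molecule
(CH₃)₃C–OTf loses OTf⁻: pKₐ(CF₃SO₃H (triflic acid)) ≈ -14
(CH₃)₃C–OClO₃ loses ClO₄⁻: pKₐ(HClO₄) ≈ -10
(CH₃)₃C–Cl loses Cl⁻: pKₐ(HCl) ≈ -7
(CH₃)₃C–ONO₂ loses NO₃⁻: pKₐ(HNO₃) ≈ -1.3
(CH₃)₃C–NH₃⁺ loses NH₃: pKₐ(NH₄⁺) ≈ 9.2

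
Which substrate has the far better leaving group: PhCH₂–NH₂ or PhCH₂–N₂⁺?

From PhCH₂–NH₂ the departing group would be NH₂⁻ (pKₐ(NH₃) ≈ 38). Extremely strong base; never a leaving group.
From PhCH₂–N₂⁺ the leaving group is N₂ (no meaningful conjugate acid; N₂ departs as an exceptionally stable neutral molecule).
(In practice PhCH₂–N₂⁺ is made from PhCH₂–NH₂ by diazotisation (NaNO₂ / HCl, 0 °C), generating a diazonium salt that expels N₂.)

PhCH₂–N₂⁺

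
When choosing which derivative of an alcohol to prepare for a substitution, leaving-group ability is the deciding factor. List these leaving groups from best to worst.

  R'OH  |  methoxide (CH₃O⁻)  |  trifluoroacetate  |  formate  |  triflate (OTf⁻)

triflate (OTf⁻): pKₐ(CF₃SO₃H (triflic acid)) ≈ -14
R'OH: pKₐ(R'OH₂⁺) ≈ -2.4
trifluoroacetate: pKₐ(CF₃COOH) ≈ 0.2
formate: pKₐ(HCOOH) ≈ 3.8
methoxide (CH₃O⁻): pKₐ(CH₃OH) ≈ 15.5

triflate (OTf⁻) > R'OH > trifluoroacetate > formate > methoxide (CH₃O⁻)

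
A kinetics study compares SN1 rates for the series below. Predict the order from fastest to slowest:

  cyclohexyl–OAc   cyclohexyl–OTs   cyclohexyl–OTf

Identical carbon frameworks mean the comparison reduces to leaving-group quality.
A good leaving group is a weak base: the lower the pKₐ of its conjugate acid, the more readily it departs.
cyclohexyl–OTf loses OTf⁻: pKₐ(CF₃SO₃H (triflic acid)) ≈ -14
cyclohexyl–OTs loses OTs⁻: pKₐ(p-CH₃C₆H₄SO₃H (TsOH)) ≈ -2.8
cyclohexyl–OAc loses AcO⁻: pKₐ(CH₃COOH) ≈ 4.8

cyclohexyl–OTf > cyclohexyl–OTs > cyclohexyl–OAc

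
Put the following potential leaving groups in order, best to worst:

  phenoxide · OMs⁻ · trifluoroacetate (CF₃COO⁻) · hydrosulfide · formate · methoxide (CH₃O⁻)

The more stable X⁻ (or X) is on its own — i.e. the weaker a base it is — the better a leaving group it makes.
OMs⁻: pKₐ(CH₃SO₃H (MsOH)) ≈ -1.9 — resonance-delocalised alkanesulfonate
trifluoroacetate (CF₃COO⁻): pKₐ(CF₃COOH) ≈ 0.2 — strongly electron-withdrawing CF₃ stabilises the carboxylate
formate: pKₐ(HCOOH) ≈ 3.8 — resonance-stabilised carboxylate
hydrosulfide: pKₐ(H₂S) ≈ 7
phenoxide: pKₐ(C₆H₅OH (phenol)) ≈ 10 — resonance into the ring helps, but still a poor LG
methoxide (CH₃O⁻): pKₐ(CH₃OH) ≈ 15.5

OMs⁻ > trifluoroacetate (CF₃COO⁻) > formate > hydrosulfide > phenoxide > methoxide (CH₃O⁻)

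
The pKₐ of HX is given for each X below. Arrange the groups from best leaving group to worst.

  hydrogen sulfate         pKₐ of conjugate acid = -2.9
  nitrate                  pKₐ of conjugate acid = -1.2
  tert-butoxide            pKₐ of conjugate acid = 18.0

Lower conjugate-acid pKₐ ⇒ weaker base ⇒ better leaving group.
Sorting by the given values: hydrogen sulfate (-2.9), nitrate (-1.2), tert-butoxide (18.0).

hydrogen sulfate > nitrate > tert-butoxide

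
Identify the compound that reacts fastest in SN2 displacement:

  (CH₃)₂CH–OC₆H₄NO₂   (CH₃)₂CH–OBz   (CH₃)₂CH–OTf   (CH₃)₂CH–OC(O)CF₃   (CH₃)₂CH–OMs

The skeletons are identical, so relative rate is governed entirely by leaving-group ability.
A good leaving group is a weak base: the lower the pKₐ of its conjugate acid, the more readily it departs.
(CH₃)₂CH–OTf loses OTf⁻: pKₐ(CF₃SO₃H (triflic acid)) ≈ -14
(CH₃)₂CH–OMs loses OMs⁻: pKₐ(CH₃SO₃H (MsOH)) ≈ -1.9
(CH₃)₂CH–OC(O)CF₃ loses CF₃COO⁻: pKₐ(CF₃COOH) ≈ 0.2
(CH₃)₂CH–OBz loses PhCOO⁻: pKₐ(C₆H₅COOH) ≈ 4.2
(CH₃)₂CH–OC₆H₄NO₂ loses p-O₂N–C₆H₄–O⁻: pKₐ(p-nitrophenol) ≈ 7.2

(CH₃)₂CH–OTf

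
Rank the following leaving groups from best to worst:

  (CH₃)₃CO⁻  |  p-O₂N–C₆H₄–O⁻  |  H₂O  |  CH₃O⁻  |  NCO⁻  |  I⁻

I⁻ > H₂O > NCO⁻ > p-O₂N–C₆H₄–O⁻ > CH₃O⁻ > (CH₃)₃CO⁻

A good leaving group is a weak base: the lower the pKₐ of its conjugate acid, the more readily it departs.
I⁻: pKₐ(HI) ≈ -10
H₂O: pKₐ(H₃O⁺) ≈ -1.7
NCO⁻: pKₐ(HOCN) ≈ 3.5
p-O₂N–C₆H₄–O⁻: pKₐ(p-nitrophenol) ≈ 7.2
CH₃O⁻: pKₐ(CH₃OH) ≈ 15.5
(CH₃)₃CO⁻: pKₐ(t-BuOH) ≈ 18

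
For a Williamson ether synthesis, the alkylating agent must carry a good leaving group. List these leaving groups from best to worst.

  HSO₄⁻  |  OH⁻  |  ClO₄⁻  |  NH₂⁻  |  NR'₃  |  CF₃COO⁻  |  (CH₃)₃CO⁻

ClO₄⁻ > HSO₄⁻ > CF₃COO⁻ > NR'₃ > OH⁻ > (CH₃)₃CO⁻ > NH₂⁻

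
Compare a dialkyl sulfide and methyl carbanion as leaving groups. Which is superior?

a dialkyl sulfide

a dialkyl sulfide is the better leaving group.
pKₐ(R'₂SH⁺) ≈ -7 versus pKₐ(CH₄) ≈ 48: a dialkyl sulfide is the much weaker base.
Neutral; leaves from a sulfonium salt (R–SR'₂⁺).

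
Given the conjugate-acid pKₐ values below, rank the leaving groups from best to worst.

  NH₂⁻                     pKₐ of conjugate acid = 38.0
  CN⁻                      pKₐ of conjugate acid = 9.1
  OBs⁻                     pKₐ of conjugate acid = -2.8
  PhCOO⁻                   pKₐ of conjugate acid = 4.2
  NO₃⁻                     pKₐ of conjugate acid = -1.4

Lower conjugate-acid pKₐ ⇒ weaker base ⇒ better leaving group.
Sorting by the given values: OBs⁻ (-2.8), NO₃⁻ (-1.4), PhCOO⁻ (4.2), CN⁻ (9.1), NH₂⁻ (38.0).

OBs⁻ > NO₃⁻ > PhCOO⁻ > CN⁻ > NH₂⁻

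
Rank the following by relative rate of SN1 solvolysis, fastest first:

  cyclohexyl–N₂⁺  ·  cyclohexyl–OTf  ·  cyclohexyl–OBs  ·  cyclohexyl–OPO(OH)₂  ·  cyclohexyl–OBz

The skeletons are identical, so relative rate is governed entirely by leaving-group ability.
A good leaving group is a weak base: the lower the pKₐ of its conjugate acid, the more readily it departs.
cyclohexyl–N₂⁺ loses N₂: no meaningful conjugate acid; N₂ departs as an exceptionally stable neutral molecule
cyclohexyl–OTf loses OTf⁻: pKₐ(CF₃SO₃H (triflic acid)) ≈ -14
cyclohexyl–OBs loses OBs⁻: pKₐ(p-BrC₆H₄SO₃H) ≈ -2.8
cyclohexyl–OPO(OH)₂ loses H₂PO₄⁻: pKₐ(H₃PO₄) ≈ 2.1
cyclohexyl–OBz loses PhCOO⁻: pKₐ(C₆H₅COOH) ≈ 4.2

cyclohexyl–N₂⁺ > cyclohexyl–OTf > cyclohexyl–OBs > cyclohexyl–OPO(OH)₂ > cyclohexyl–OBz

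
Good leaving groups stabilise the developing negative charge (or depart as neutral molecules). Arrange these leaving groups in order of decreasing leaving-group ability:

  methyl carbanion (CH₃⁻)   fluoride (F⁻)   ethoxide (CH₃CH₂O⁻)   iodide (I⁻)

iodide (I⁻): pKₐ(HI) ≈ -10 — large, highly polarisable; very weak base
fluoride (F⁻): pKₐ(HF) ≈ 3.2 — small and strongly basic; the poor halide leaving group
ethoxide (CH₃CH₂O⁻): pKₐ(CH₃CH₂OH) ≈ 16
methyl carbanion (CH₃⁻): pKₐ(CH₄) ≈ 48

iodide (I⁻) > fluoride (F⁻) > ethoxide (CH₃CH₂O⁻) > methyl carbanion (CH₃⁻)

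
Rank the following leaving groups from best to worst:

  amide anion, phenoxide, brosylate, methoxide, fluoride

brosylate > fluoride > phenoxide > methoxide > amide anion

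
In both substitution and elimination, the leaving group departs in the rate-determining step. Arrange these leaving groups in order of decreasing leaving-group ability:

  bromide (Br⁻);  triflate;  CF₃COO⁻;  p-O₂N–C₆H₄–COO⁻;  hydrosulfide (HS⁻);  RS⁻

triflate > bromide (Br⁻) > CF₃COO⁻ > p-O₂N–C₆H₄–COO⁻ > hydrosulfide (HS⁻) > RS⁻

The more stable X⁻ (or X) is on its own — i.e. the weaker a base it is — the better a leaving group it makes.
triflate: pKₐ(CF₃SO₃H (triflic acid)) ≈ -14
bromide (Br⁻): pKₐ(HBr) ≈ -9
CF₃COO⁻: pKₐ(CF₃COOH) ≈ 0.2 — strongly electron-withdrawing CF₃ stabilises the carboxylate
p-O₂N–C₆H₄–COO⁻: pKₐ(p-nitrobenzoic acid) ≈ 3.4 — electron-withdrawing nitro group stabilises the carboxylate
hydrosulfide (HS⁻): pKₐ(H₂S) ≈ 7 — larger and more polarisable than the oxygen analogue
RS⁻: pKₐ(RSH (a thiol)) ≈ 10.5 — moderately basic; rarely leaves without activation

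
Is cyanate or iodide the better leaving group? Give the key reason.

iodide is the better leaving group.
pKₐ(HI) ≈ -10 versus pKₐ(HOCN) ≈ 3.5: iodide is the much weaker base.
Large, highly polarisable; very weak base.

iodide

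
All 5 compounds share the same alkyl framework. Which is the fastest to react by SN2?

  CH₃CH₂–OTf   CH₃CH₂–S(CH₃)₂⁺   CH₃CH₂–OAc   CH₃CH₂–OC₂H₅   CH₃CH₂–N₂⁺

With the same alkyl group throughout, only the leaving group differentiates the rates.
The more stable X⁻ (or X) is on its own — i.e. the weaker a base it is — the better a leaving group it makes.
CH₃CH₂–N₂⁺ loses N₂: no meaningful conjugate acid; N₂ departs as an exceptionally stable neutral molecule
CH₃CH₂–OTf loses OTf⁻: pKₐ(CF₃SO₃H (triflic acid)) ≈ -14
CH₃CH₂–S(CH₃)₂⁺ loses SR'₂: pKₐ(R'₂SH⁺) ≈ -7
CH₃CH₂–OAc loses AcO⁻: pKₐ(CH₃COOH) ≈ 4.8
CH₃CH₂–OC₂H₅ loses CH₃CH₂O⁻: pKₐ(CH₃CH₂OH) ≈ 16

CH₃CH₂–N₂⁺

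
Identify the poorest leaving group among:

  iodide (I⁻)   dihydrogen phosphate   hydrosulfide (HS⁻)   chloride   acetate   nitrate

iodide (I⁻): pKₐ(HI) ≈ -10
chloride: pKₐ(HCl) ≈ -7
nitrate: pKₐ(HNO₃) ≈ -1.3
dihydrogen phosphate: pKₐ(H₃PO₄) ≈ 2.1
acetate: pKₐ(CH₃COOH) ≈ 4.8
hydrosulfide (HS⁻): pKₐ(H₂S) ≈ 7

hydrosulfide (HS⁻)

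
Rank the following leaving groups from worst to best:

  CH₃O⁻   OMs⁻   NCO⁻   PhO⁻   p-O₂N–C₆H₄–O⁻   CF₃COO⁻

A good leaving group is a weak base: the lower the pKₐ of its conjugate acid, the more readily it departs.
OMs⁻: pKₐ(CH₃SO₃H (MsOH)) ≈ -1.9 — resonance-delocalised alkanesulfonate
CF₃COO⁻: pKₐ(CF₃COOH) ≈ 0.2
NCO⁻: pKₐ(HOCN) ≈ 3.5
p-O₂N–C₆H₄–O⁻: pKₐ(p-nitrophenol) ≈ 7.2 — nitro group delocalises the charge; the classic chromogenic LG
PhO⁻: pKₐ(C₆H₅OH (phenol)) ≈ 10
CH₃O⁻: pKₐ(CH₃OH) ≈ 15.5 — strong base; alkoxides do not leave unassisted
Listed from poorest to best leaving group as asked.

CH₃O⁻ < PhO⁻ < p-O₂N–C₆H₄–O⁻ < NCO⁻ < CF₃COO⁻ < OMs⁻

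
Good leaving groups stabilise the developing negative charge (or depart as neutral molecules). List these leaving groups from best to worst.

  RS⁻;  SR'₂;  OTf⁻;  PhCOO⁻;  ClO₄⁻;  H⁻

Rank by basicity of the departing species: weakest base leaves most easily.
OTf⁻: pKₐ(CF₃SO₃H (triflic acid)) ≈ -14 — charge spread over three oxygens and a CF₃ group; the premier leaving group in synthesis
ClO₄⁻: pKₐ(HClO₄) ≈ -10 — extremely weak base; rarely used for safety reasons
SR'₂: pKₐ(R'₂SH⁺) ≈ -7 — neutral; leaves from a sulfonium salt (R–SR'₂⁺)
PhCOO⁻: pKₐ(C₆H₅COOH) ≈ 4.2
RS⁻: pKₐ(RSH (a thiol)) ≈ 10.5 — moderately basic; rarely leaves without activation
H⁻: pKₐ(H₂) ≈ 36

OTf⁻ > ClO₄⁻ > SR'₂ > PhCOO⁻ > RS⁻ > H⁻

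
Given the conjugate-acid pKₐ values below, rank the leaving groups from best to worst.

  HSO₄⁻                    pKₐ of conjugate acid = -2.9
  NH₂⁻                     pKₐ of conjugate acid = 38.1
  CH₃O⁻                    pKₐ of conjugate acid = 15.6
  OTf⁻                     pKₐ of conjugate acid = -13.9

OTf⁻ > HSO₄⁻ > CH₃O⁻ > NH₂⁻

Lower conjugate-acid pKₐ ⇒ weaker base ⇒ better leaving group.
Sorting by the given values: OTf⁻ (-13.9), HSO₄⁻ (-2.9), CH₃O⁻ (15.6), NH₂⁻ (38.1).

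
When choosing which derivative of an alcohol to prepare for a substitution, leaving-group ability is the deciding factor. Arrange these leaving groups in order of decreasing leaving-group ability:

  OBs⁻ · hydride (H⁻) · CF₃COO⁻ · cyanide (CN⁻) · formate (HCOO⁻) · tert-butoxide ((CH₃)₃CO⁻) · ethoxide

A good leaving group is a weak base: the lower the pKₐ of its conjugate acid, the more readily it departs.
OBs⁻: pKₐ(p-BrC₆H₄SO₃H) ≈ -2.8
CF₃COO⁻: pKₐ(CF₃COOH) ≈ 0.2
formate (HCOO⁻): pKₐ(HCOOH) ≈ 3.8
cyanide (CN⁻): pKₐ(HCN) ≈ 9.2
ethoxide: pKₐ(CH₃CH₂OH) ≈ 16
tert-butoxide ((CH₃)₃CO⁻): pKₐ(t-BuOH) ≈ 18
hydride (H⁻): pKₐ(H₂) ≈ 36

OBs⁻ > CF₃COO⁻ > formate (HCOO⁻) > cyanide (CN⁻) > ethoxide > tert-butoxide ((CH₃)₃CO⁻) > hydride (H⁻)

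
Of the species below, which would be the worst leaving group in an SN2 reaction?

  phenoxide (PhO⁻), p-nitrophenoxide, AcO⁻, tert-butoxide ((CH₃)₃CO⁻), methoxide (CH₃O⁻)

tert-butoxide ((CH₃)₃CO⁻)

A good leaving group is a weak base: the lower the pKₐ of its conjugate acid, the more readily it departs.
AcO⁻: pKₐ(CH₃COOH) ≈ 4.8
p-nitrophenoxide: pKₐ(p-nitrophenol) ≈ 7.2
phenoxide (PhO⁻): pKₐ(C₆H₅OH (phenol)) ≈ 10
methoxide (CH₃O⁻): pKₐ(CH₃OH) ≈ 15.5
tert-butoxide ((CH₃)₃CO⁻): pKₐ(t-BuOH) ≈ 18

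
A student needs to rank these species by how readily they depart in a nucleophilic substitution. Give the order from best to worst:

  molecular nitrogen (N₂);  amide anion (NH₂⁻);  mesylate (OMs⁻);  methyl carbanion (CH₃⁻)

molecular nitrogen (N₂) > mesylate (OMs⁻) > amide anion (NH₂⁻) > methyl carbanion (CH₃⁻)

molecular nitrogen (N₂): no meaningful conjugate acid; N₂ departs as an exceptionally stable neutral molecule
mesylate (OMs⁻): pKₐ(CH₃SO₃H (MsOH)) ≈ -1.9
amide anion (NH₂⁻): pKₐ(NH₃) ≈ 38 — extremely strong base; never a leaving group
methyl carbanion (CH₃⁻): pKₐ(CH₄) ≈ 48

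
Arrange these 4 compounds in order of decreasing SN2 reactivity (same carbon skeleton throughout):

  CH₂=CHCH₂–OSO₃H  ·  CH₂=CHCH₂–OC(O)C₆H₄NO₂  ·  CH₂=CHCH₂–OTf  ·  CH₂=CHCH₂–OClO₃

CH₂=CHCH₂–OTf > CH₂=CHCH₂–OClO₃ > CH₂=CHCH₂–OSO₃H > CH₂=CHCH₂–OC(O)C₆H₄NO₂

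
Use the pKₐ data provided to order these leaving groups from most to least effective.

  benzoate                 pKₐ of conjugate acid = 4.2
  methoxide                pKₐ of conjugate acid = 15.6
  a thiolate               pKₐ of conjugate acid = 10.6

Lower conjugate-acid pKₐ ⇒ weaker base ⇒ better leaving group.
Sorting by the given values: benzoate (4.2), a thiolate (10.6), methoxide (15.6).

benzoate > a thiolate > methoxide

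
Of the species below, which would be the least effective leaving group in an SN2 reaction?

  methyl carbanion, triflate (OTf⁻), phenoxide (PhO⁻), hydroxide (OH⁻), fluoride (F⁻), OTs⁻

methyl carbanion

Rank by basicity of the departing species: weakest base leaves most easily.
triflate (OTf⁻): pKₐ(CF₃SO₃H (triflic acid)) ≈ -14
OTs⁻: pKₐ(p-CH₃C₆H₄SO₃H (TsOH)) ≈ -2.8
fluoride (F⁻): pKₐ(HF) ≈ 3.2
phenoxide (PhO⁻): pKₐ(C₆H₅OH (phenol)) ≈ 10
hydroxide (OH⁻): pKₐ(H₂O) ≈ 15.7
methyl carbanion: pKₐ(CH₄) ≈ 48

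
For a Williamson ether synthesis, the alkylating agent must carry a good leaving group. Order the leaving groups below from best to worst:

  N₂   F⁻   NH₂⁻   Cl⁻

Leaving-group ability tracks the stability of the departed species; conjugate-acid pKₐ is the usual yardstick (lower pKₐ → better LG).
N₂: no meaningful conjugate acid; N₂ departs as an exceptionally stable neutral molecule
Cl⁻: pKₐ(HCl) ≈ -7 — moderately weak base
F⁻: pKₐ(HF) ≈ 3.2 — small and strongly basic; the poor halide leaving group
NH₂⁻: pKₐ(NH₃) ≈ 38 — extremely strong base; never a leaving group

N₂ > Cl⁻ > F⁻ > NH₂⁻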